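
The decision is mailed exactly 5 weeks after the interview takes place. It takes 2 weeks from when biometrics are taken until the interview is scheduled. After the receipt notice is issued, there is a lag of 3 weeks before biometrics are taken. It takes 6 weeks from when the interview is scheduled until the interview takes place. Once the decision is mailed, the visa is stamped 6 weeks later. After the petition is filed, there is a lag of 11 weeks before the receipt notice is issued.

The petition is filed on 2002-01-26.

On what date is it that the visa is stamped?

2002-09-14

The petition is filed: Jan 26, 2002.
The receipt notice is issued: Jan 26, 2002 + 11 weeks = Apr 13, 2002.
Biometrics are taken: Apr 13, 2002 + 3 weeks = May 4, 2002.
The interview is scheduled: May 4, 2002 + 2 weeks = May 18, 2002.
The interview takes place: May 18, 2002 + 6 weeks = Jun 29, 2002.
The decision is mailed: Jun 29, 2002 + 5 weeks = Aug 3, 2002.
The visa is stamped: Aug 3, 2002 + 6 weeks = Sep 14, 2002.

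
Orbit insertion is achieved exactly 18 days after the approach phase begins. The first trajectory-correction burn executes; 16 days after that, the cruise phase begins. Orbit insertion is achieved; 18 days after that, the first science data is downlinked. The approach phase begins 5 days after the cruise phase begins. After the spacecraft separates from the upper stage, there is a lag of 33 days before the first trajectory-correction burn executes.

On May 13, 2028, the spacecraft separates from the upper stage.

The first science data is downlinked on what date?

August 11, 2028

The spacecraft separates from the upper stage: May 13, 2028.
The first trajectory-correction burn executes: May 13, 2028 + 33 days = Jun 15, 2028.
The cruise phase begins: Jun 15, 2028 + 16 days = Jul 1, 2028.
The approach phase begins: Jul 1, 2028 + 5 days = Jul 6, 2028.
Orbit insertion is achieved: Jul 6, 2028 + 18 days = Jul 24, 2028.
The first science data is downlinked: Jul 24, 2028 + 18 days = Aug 11, 2028.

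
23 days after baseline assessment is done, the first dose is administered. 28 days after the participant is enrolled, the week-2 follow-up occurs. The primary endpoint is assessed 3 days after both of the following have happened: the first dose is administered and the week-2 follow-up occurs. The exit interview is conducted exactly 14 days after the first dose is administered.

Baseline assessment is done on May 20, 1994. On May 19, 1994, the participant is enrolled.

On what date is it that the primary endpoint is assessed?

Baseline assessment is done: May 20, 1994.
The first dose is administered: May 20, 1994 + 23 days = Jun 12, 1994.
The participant is enrolled: May 19, 1994.
The week-2 follow-up occurs: May 19, 1994 + 28 days = Jun 16, 1994.
Both prerequisites met — the first dose is administered (Jun 12, 1994), the week-2 follow-up occurs (Jun 16, 1994); the later is Jun 16, 1994.
The primary endpoint is assessed: Jun 16, 1994 + 3 days = Jun 19, 1994.

Jun 19, 1994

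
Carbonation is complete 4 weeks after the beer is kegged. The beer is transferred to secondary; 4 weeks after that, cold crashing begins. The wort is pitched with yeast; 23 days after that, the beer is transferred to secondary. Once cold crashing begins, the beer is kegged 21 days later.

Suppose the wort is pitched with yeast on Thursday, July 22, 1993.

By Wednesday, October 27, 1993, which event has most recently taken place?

The beer is kegged

The wort is pitched with yeast: Jul 22, 1993.
The beer is transferred to secondary: Jul 22, 1993 + 23 days = Aug 14, 1993.
Cold crashing begins: Aug 14, 1993 + 4 weeks = Sep 11, 1993.
The beer is kegged: Sep 11, 1993 + 21 days = Oct 2, 1993.
Carbonation is complete: Oct 2, 1993 + 4 weeks = Oct 30, 1993.
Oct 27, 1993 falls between when the beer is kegged (Oct 2, 1993) and when carbonation is complete (Oct 30, 1993).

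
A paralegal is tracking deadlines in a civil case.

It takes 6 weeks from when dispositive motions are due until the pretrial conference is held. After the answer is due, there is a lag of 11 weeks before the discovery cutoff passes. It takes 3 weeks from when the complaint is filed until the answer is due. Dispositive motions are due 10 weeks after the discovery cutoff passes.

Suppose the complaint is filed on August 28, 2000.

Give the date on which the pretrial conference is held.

The complaint is filed: Aug 28, 2000.
The answer is due: Aug 28, 2000 + 3 weeks = Sep 18, 2000.
The discovery cutoff passes: Sep 18, 2000 + 11 weeks = Dec 4, 2000.
Dispositive motions are due: Dec 4, 2000 + 10 weeks = Feb 12, 2001.
The pretrial conference is held: Feb 12, 2001 + 6 weeks = Mar 26, 2001.

March 26, 2001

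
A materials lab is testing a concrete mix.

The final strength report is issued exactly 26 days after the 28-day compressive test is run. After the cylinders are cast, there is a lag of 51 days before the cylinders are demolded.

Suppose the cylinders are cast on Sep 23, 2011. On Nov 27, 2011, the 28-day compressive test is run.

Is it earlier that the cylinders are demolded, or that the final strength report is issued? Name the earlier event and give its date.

The cylinders are demolded — Nov 13, 2011

The cylinders are cast: Sep 23, 2011.
The cylinders are demolded: Sep 23, 2011 + 51 days = Nov 13, 2011.
The 28-day compressive test is run: Nov 27, 2011.
The final strength report is issued: Nov 27, 2011 + 26 days = Dec 23, 2011.
Comparing: the cylinders are demolded on Nov 13, 2011 vs the final strength report is issued on Dec 23, 2011. Earlier: the cylinders are demolded.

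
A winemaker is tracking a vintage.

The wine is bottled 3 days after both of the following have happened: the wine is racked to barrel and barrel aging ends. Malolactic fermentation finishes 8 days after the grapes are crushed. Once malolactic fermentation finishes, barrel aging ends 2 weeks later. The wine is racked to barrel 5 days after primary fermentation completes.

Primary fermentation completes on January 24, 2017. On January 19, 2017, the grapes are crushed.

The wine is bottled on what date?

February 13, 2017

Primary fermentation completes: Jan 24, 2017.
The wine is racked to barrel: Jan 24, 2017 + 5 days = Jan 29, 2017.
The grapes are crushed: Jan 19, 2017.
Malolactic fermentation finishes: Jan 19, 2017 + 8 days = Jan 27, 2017.
Barrel aging ends: Jan 27, 2017 + 2 weeks = Feb 10, 2017.
Both prerequisites met — the wine is racked to barrel (Jan 29, 2017), barrel aging ends (Feb 10, 2017); the later is Feb 10, 2017.
The wine is bottled: Feb 10, 2017 + 3 days = Feb 13, 2017.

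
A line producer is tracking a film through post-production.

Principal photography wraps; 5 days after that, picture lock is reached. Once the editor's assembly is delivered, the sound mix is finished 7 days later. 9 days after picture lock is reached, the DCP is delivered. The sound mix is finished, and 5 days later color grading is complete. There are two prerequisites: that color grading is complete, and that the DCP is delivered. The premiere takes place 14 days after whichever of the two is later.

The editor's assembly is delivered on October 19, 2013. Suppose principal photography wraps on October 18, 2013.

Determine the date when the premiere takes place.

The editor's assembly is delivered: Oct 19, 2013.
The sound mix is finished: Oct 19, 2013 + 7 days = Oct 26, 2013.
Color grading is complete: Oct 26, 2013 + 5 days = Oct 31, 2013.
Principal photography wraps: Oct 18, 2013.
Picture lock is reached: Oct 18, 2013 + 5 days = Oct 23, 2013.
The DCP is delivered: Oct 23, 2013 + 9 days = Nov 1, 2013.
Both prerequisites met — color grading is complete (Oct 31, 2013), the DCP is delivered (Nov 1, 2013); the later is Nov 1, 2013.
The premiere takes place: Nov 1, 2013 + 14 days = Nov 15, 2013.

November 15, 2013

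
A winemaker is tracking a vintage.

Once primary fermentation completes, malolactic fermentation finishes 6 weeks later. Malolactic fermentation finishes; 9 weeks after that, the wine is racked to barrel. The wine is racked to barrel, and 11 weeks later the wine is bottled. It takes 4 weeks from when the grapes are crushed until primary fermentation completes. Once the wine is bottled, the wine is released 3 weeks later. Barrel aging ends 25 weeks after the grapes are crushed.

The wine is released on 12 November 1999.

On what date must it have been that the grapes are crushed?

26 March 1999

The wine is released: Nov 12, 1999.
The wine is bottled: Nov 12, 1999 − 3 weeks = Oct 22, 1999.
The wine is racked to barrel: Oct 22, 1999 − 11 weeks = Aug 6, 1999.
Malolactic fermentation finishes: Aug 6, 1999 − 9 weeks = Jun 4, 1999.
Primary fermentation completes: Jun 4, 1999 − 6 weeks = Apr 23, 1999.
The grapes are crushed: Apr 23, 1999 − 4 weeks = Mar 26, 1999.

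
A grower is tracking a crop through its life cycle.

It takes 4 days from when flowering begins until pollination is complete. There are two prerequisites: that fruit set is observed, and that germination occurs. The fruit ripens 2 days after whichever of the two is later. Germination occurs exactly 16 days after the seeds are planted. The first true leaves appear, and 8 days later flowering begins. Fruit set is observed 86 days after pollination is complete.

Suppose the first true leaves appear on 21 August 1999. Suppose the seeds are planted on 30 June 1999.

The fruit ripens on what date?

The first true leaves appear: Aug 21, 1999.
Flowering begins: Aug 21, 1999 + 8 days = Aug 29, 1999.
Pollination is complete: Aug 29, 1999 + 4 days = Sep 2, 1999.
Fruit set is observed: Sep 2, 1999 + 86 days = Nov 27, 1999.
The seeds are planted: Jun 30, 1999.
Germination occurs: Jun 30, 1999 + 16 days = Jul 16, 1999.
Both prerequisites met — fruit set is observed (Nov 27, 1999), germination occurs (Jul 16, 1999); the later is Nov 27, 1999.
The fruit ripens: Nov 27, 1999 + 2 days = Nov 29, 1999.

29 November 1999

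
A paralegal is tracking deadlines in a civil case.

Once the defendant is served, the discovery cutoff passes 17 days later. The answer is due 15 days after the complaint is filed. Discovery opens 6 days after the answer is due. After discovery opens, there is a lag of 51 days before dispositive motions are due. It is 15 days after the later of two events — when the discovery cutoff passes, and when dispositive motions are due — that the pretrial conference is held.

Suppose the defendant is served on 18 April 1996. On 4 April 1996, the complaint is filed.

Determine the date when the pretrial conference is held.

The defendant is served: Apr 18, 1996.
The discovery cutoff passes: Apr 18, 1996 + 17 days = May 5, 1996.
The complaint is filed: Apr 4, 1996.
The answer is due: Apr 4, 1996 + 15 days = Apr 19, 1996.
Discovery opens: Apr 19, 1996 + 6 days = Apr 25, 1996.
Dispositive motions are due: Apr 25, 1996 + 51 days = Jun 15, 1996.
Both prerequisites met — the discovery cutoff passes (May 5, 1996), dispositive motions are due (Jun 15, 1996); the later is Jun 15, 1996.
The pretrial conference is held: Jun 15, 1996 + 15 days = Jun 30, 1996.

30 June 1996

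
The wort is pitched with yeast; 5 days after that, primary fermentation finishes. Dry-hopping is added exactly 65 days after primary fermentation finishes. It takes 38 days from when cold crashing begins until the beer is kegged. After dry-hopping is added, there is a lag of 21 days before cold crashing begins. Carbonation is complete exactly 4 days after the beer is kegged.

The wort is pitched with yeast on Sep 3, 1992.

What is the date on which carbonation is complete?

The wort is pitched with yeast: Sep 3, 1992.
Primary fermentation finishes: Sep 3, 1992 + 5 days = Sep 8, 1992.
Dry-hopping is added: Sep 8, 1992 + 65 days = Nov 12, 1992.
Cold crashing begins: Nov 12, 1992 + 21 days = Dec 3, 1992.
The beer is kegged: Dec 3, 1992 + 38 days = Jan 10, 1993.
Carbonation is complete: Jan 10, 1993 + 4 days = Jan 14, 1993.

Jan 14, 1993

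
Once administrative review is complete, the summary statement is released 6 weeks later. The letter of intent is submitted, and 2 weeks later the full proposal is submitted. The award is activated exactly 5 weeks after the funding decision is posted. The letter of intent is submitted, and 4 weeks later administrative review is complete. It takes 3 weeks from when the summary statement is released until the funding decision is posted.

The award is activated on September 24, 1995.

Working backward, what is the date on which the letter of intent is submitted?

May 21, 1995

The award is activated: Sep 24, 1995.
The funding decision is posted: Sep 24, 1995 − 5 weeks = Aug 20, 1995.
The summary statement is released: Aug 20, 1995 − 3 weeks = Jul 30, 1995.
Administrative review is complete: Jul 30, 1995 − 6 weeks = Jun 18, 1995.
The letter of intent is submitted: Jun 18, 1995 − 4 weeks = May 21, 1995.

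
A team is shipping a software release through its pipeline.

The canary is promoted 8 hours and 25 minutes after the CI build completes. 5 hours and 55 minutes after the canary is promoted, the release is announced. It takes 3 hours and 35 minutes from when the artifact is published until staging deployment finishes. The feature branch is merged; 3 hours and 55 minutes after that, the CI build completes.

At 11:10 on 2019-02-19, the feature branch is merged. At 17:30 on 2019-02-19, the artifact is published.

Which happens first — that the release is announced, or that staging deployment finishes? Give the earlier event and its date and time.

The feature branch is merged: 11:10 Feb 19, 2019.
The CI build completes: 11:10 Feb 19, 2019 + 3h55m = 15:05 Feb 19, 2019.
The canary is promoted: 15:05 Feb 19, 2019 + 8h25m = 23:30 Feb 19, 2019.
The release is announced: 23:30 Feb 19, 2019 + 5h55m = 05:25 Feb 20, 2019.
The artifact is published: 17:30 Feb 19, 2019.
Staging deployment finishes: 17:30 Feb 19, 2019 + 3h35m = 21:05 Feb 19, 2019.
Comparing: the release is announced at 05:25 Feb 20, 2019 vs staging deployment finishes at 21:05 Feb 19, 2019. Earlier: staging deployment finishes.

Staging deployment finishes — 21:05 on 2019-02-19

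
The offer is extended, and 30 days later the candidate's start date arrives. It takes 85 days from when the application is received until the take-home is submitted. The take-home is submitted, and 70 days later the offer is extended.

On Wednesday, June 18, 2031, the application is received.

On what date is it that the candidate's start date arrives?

The application is received: Jun 18, 2031.
The take-home is submitted: Jun 18, 2031 + 85 days = Sep 11, 2031.
The offer is extended: Sep 11, 2031 + 70 days = Nov 20, 2031.
The candidate's start date arrives: Nov 20, 2031 + 30 days = Dec 20, 2031.

Saturday, December 20, 2031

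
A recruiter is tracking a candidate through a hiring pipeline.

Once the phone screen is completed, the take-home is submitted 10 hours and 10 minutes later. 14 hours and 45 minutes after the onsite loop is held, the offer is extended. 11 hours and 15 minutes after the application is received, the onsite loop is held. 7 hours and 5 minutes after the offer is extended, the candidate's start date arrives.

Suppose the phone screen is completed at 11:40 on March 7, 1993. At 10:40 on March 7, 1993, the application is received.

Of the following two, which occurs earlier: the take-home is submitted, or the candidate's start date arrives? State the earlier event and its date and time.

The take-home is submitted — 21:50 on March 7, 1993

The phone screen is completed: 11:40 Mar 7, 1993.
The take-home is submitted: 11:40 Mar 7, 1993 + 10h10m = 21:50 Mar 7, 1993.
The application is received: 10:40 Mar 7, 1993.
The onsite loop is held: 10:40 Mar 7, 1993 + 11h15m = 21:55 Mar 7, 1993.
The offer is extended: 21:55 Mar 7, 1993 + 14h45m = 12:40 Mar 8, 1993.
The candidate's start date arrives: 12:40 Mar 8, 1993 + 7h05m = 19:45 Mar 8, 1993.
Comparing: the take-home is submitted at 21:50 Mar 7, 1993 vs the candidate's start date arrives at 19:45 Mar 8, 1993. Earlier: the take-home is submitted.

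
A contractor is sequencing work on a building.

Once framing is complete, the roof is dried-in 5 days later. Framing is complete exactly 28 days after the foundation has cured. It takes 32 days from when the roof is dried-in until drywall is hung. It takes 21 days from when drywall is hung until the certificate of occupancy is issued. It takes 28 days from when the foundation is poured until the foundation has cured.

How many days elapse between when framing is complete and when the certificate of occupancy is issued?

Causal path: framing is complete → the roof is dried-in → drywall is hung → the certificate of occupancy is issued.
Total delay along the path: 5 + 32 + 21 = 58 days.

58 days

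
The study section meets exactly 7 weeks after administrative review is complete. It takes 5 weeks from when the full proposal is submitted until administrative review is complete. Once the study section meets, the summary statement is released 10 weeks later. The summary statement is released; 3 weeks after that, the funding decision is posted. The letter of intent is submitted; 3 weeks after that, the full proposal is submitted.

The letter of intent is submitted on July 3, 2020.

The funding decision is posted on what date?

The letter of intent is submitted: Jul 3, 2020.
The full proposal is submitted: Jul 3, 2020 + 3 weeks = Jul 24, 2020.
Administrative review is complete: Jul 24, 2020 + 5 weeks = Aug 28, 2020.
The study section meets: Aug 28, 2020 + 7 weeks = Oct 16, 2020.
The summary statement is released: Oct 16, 2020 + 10 weeks = Dec 25, 2020.
The funding decision is posted: Dec 25, 2020 + 3 weeks = Jan 15, 2021.

January 15, 2021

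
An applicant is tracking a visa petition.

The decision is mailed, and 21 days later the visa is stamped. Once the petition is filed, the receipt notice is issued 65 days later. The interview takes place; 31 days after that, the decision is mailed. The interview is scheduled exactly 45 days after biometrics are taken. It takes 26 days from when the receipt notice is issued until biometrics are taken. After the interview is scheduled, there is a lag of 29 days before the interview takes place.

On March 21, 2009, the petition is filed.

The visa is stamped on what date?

The petition is filed: Mar 21, 2009.
The receipt notice is issued: Mar 21, 2009 + 65 days = May 25, 2009.
Biometrics are taken: May 25, 2009 + 26 days = Jun 20, 2009.
The interview is scheduled: Jun 20, 2009 + 45 days = Aug 4, 2009.
The interview takes place: Aug 4, 2009 + 29 days = Sep 2, 2009.
The decision is mailed: Sep 2, 2009 + 31 days = Oct 3, 2009.
The visa is stamped: Oct 3, 2009 + 21 days = Oct 24, 2009.

October 24, 2009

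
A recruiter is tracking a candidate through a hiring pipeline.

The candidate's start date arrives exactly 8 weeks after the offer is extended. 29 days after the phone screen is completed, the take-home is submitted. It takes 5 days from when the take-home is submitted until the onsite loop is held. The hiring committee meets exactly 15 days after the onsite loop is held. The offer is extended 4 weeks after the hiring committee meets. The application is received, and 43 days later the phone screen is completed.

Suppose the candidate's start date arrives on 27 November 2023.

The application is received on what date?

4 June 2023

The candidate's start date arrives: Nov 27, 2023.
The offer is extended: Nov 27, 2023 − 8 weeks = Oct 2, 2023.
The hiring committee meets: Oct 2, 2023 − 4 weeks = Sep 4, 2023.
The onsite loop is held: Sep 4, 2023 − 15 days = Aug 20, 2023.
The take-home is submitted: Aug 20, 2023 − 5 days = Aug 15, 2023.
The phone screen is completed: Aug 15, 2023 − 29 days = Jul 17, 2023.
The application is received: Jul 17, 2023 − 43 days = Jun 4, 2023.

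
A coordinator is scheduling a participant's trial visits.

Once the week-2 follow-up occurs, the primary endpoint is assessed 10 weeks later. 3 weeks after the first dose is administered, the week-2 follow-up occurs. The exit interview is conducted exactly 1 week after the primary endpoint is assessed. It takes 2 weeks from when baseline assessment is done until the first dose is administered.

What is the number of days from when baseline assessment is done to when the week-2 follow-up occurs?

35 days

Causal path: baseline assessment is done → the first dose is administered → the week-2 follow-up occurs.
Total delay along the path: 2 + 3 weeks = 5 weeks = 35 days.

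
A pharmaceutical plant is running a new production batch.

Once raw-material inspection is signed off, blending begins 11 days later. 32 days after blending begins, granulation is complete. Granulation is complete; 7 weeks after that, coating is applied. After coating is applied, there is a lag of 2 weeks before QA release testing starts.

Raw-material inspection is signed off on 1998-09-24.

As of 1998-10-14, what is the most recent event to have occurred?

Blending begins

Raw-material inspection is signed off: Sep 24, 1998.
Blending begins: Sep 24, 1998 + 11 days = Oct 5, 1998.
Granulation is complete: Oct 5, 1998 + 32 days = Nov 6, 1998.
Coating is applied: Nov 6, 1998 + 7 weeks = Dec 25, 1998.
QA release testing starts: Dec 25, 1998 + 2 weeks = Jan 8, 1999.
Oct 14, 1998 falls between when blending begins (Oct 5, 1998) and when granulation is complete (Nov 6, 1998).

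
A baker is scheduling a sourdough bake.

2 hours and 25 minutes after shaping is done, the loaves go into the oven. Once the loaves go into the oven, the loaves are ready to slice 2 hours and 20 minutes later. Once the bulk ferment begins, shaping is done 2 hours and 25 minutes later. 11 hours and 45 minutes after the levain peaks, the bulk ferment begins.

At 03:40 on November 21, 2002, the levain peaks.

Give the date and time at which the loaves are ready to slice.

The levain peaks: 03:40 Nov 21, 2002.
The bulk ferment begins: 03:40 Nov 21, 2002 + 11h45m = 15:25 Nov 21, 2002.
Shaping is done: 15:25 Nov 21, 2002 + 2h25m = 17:50 Nov 21, 2002.
The loaves go into the oven: 17:50 Nov 21, 2002 + 2h25m = 20:15 Nov 21, 2002.
The loaves are ready to slice: 20:15 Nov 21, 2002 + 2h20m = 22:35 Nov 21, 2002.

22:35 on November 21, 2002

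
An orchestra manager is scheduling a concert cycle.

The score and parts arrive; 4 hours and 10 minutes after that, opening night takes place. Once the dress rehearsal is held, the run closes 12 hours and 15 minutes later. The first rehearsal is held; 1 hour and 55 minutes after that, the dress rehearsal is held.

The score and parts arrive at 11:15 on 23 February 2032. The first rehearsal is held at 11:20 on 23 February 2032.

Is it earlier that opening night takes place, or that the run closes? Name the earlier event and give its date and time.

The score and parts arrive: 11:15 Feb 23, 2032.
Opening night takes place: 11:15 Feb 23, 2032 + 4h10m = 15:25 Feb 23, 2032.
The first rehearsal is held: 11:20 Feb 23, 2032.
The dress rehearsal is held: 11:20 Feb 23, 2032 + 1h55m = 13:15 Feb 23, 2032.
The run closes: 13:15 Feb 23, 2032 + 12h15m = 01:30 Feb 24, 2032.
Comparing: opening night takes place at 15:25 Feb 23, 2032 vs the run closes at 01:30 Feb 24, 2032. Earlier: opening night takes place.

Opening night takes place — 15:25 on 23 February 2032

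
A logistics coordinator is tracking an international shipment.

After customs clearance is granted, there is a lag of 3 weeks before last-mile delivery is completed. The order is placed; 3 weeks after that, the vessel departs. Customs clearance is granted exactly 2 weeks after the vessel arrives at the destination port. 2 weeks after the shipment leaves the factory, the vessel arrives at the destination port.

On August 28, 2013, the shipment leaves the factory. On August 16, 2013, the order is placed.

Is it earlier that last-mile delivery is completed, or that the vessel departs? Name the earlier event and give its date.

The shipment leaves the factory: Aug 28, 2013.
The vessel arrives at the destination port: Aug 28, 2013 + 2 weeks = Sep 11, 2013.
Customs clearance is granted: Sep 11, 2013 + 2 weeks = Sep 25, 2013.
Last-mile delivery is completed: Sep 25, 2013 + 3 weeks = Oct 16, 2013.
The order is placed: Aug 16, 2013.
The vessel departs: Aug 16, 2013 + 3 weeks = Sep 6, 2013.
Comparing: last-mile delivery is completed on Oct 16, 2013 vs the vessel departs on Sep 6, 2013. Earlier: the vessel departs.

The vessel departs — September 6, 2013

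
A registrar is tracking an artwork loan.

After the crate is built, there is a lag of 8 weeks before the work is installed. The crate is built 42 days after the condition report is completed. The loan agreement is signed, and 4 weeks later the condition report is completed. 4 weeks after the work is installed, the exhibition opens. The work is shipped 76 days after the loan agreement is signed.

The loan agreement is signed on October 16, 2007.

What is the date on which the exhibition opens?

The loan agreement is signed: Oct 16, 2007.
The condition report is completed: Oct 16, 2007 + 4 weeks = Nov 13, 2007.
The crate is built: Nov 13, 2007 + 42 days = Dec 25, 2007.
The work is installed: Dec 25, 2007 + 8 weeks = Feb 19, 2008.
The exhibition opens: Feb 19, 2008 + 4 weeks = Mar 18, 2008.

March 18, 2008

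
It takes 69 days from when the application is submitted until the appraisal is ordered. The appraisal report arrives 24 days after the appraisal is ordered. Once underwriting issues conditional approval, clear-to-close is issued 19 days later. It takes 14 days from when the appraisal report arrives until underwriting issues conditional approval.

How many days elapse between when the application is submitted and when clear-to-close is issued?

126 days

Causal path: the application is submitted → the appraisal is ordered → the appraisal report arrives → underwriting issues conditional approval → clear-to-close is issued.
Total delay along the path: 69 + 24 + 14 + 19 = 126 days.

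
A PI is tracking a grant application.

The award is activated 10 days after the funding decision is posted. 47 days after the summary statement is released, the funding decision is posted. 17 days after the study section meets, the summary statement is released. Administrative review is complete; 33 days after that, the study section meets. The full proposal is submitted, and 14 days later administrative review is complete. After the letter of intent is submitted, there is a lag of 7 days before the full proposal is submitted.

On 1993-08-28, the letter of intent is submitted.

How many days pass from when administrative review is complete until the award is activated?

107 days

Causal path: administrative review is complete → the study section meets → the summary statement is released → the funding decision is posted → the award is activated.
Total delay along the path: 33 + 17 + 47 + 10 = 107 days.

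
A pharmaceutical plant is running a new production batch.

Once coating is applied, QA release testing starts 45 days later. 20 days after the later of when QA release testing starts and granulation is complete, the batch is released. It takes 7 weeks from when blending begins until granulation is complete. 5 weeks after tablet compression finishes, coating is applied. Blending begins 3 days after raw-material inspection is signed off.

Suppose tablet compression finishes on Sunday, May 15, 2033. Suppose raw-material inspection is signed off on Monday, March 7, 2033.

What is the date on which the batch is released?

Tuesday, August 23, 2033

Tablet compression finishes: May 15, 2033.
Coating is applied: May 15, 2033 + 5 weeks = Jun 19, 2033.
QA release testing starts: Jun 19, 2033 + 45 days = Aug 3, 2033.
Raw-material inspection is signed off: Mar 7, 2033.
Blending begins: Mar 7, 2033 + 3 days = Mar 10, 2033.
Granulation is complete: Mar 10, 2033 + 7 weeks = Apr 28, 2033.
Both prerequisites met — QA release testing starts (Aug 3, 2033), granulation is complete (Apr 28, 2033); the later is Aug 3, 2033.
The batch is released: Aug 3, 2033 + 20 days = Aug 23, 2033.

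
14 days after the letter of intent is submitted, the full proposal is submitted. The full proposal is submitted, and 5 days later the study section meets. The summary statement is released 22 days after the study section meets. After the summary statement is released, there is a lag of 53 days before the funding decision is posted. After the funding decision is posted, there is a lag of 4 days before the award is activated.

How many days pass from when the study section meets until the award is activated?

Causal path: the study section meets → the summary statement is released → the funding decision is posted → the award is activated.
Total delay along the path: 22 + 53 + 4 = 79 days.

79 days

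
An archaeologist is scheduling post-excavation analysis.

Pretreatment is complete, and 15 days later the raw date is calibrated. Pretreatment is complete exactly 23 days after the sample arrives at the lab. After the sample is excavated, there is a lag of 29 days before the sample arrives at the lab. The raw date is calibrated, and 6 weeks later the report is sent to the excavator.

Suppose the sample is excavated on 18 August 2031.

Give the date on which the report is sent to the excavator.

5 December 2031

The sample is excavated: Aug 18, 2031.
The sample arrives at the lab: Aug 18, 2031 + 29 days = Sep 16, 2031.
Pretreatment is complete: Sep 16, 2031 + 23 days = Oct 9, 2031.
The raw date is calibrated: Oct 9, 2031 + 15 days = Oct 24, 2031.
The report is sent to the excavator: Oct 24, 2031 + 6 weeks = Dec 5, 2031.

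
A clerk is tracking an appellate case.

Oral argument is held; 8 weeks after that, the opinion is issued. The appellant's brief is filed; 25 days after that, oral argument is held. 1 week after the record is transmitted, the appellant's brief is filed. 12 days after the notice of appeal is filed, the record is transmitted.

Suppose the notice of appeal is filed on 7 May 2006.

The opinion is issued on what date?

15 August 2006

The notice of appeal is filed: May 7, 2006.
The record is transmitted: May 7, 2006 + 12 days = May 19, 2006.
The appellant's brief is filed: May 19, 2006 + 1 week = May 26, 2006.
Oral argument is held: May 26, 2006 + 25 days = Jun 20, 2006.
The opinion is issued: Jun 20, 2006 + 8 weeks = Aug 15, 2006.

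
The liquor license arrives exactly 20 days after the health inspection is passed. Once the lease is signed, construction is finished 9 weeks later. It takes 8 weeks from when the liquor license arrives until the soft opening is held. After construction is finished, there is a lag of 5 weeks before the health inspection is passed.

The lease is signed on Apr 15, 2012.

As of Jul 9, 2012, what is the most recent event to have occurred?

Construction is finished

The lease is signed: Apr 15, 2012.
Construction is finished: Apr 15, 2012 + 9 weeks = Jun 17, 2012.
The health inspection is passed: Jun 17, 2012 + 5 weeks = Jul 22, 2012.
The liquor license arrives: Jul 22, 2012 + 20 days = Aug 11, 2012.
The soft opening is held: Aug 11, 2012 + 8 weeks = Oct 6, 2012.
Jul 9, 2012 falls between when construction is finished (Jun 17, 2012) and when the health inspection is passed (Jul 22, 2012).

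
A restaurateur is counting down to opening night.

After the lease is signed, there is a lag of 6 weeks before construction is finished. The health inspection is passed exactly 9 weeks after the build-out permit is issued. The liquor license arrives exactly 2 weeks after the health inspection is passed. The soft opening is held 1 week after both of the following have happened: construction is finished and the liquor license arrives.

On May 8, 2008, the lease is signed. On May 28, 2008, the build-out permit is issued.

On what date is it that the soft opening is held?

The lease is signed: May 8, 2008.
Construction is finished: May 8, 2008 + 6 weeks = Jun 19, 2008.
The build-out permit is issued: May 28, 2008.
The health inspection is passed: May 28, 2008 + 9 weeks = Jul 30, 2008.
The liquor license arrives: Jul 30, 2008 + 2 weeks = Aug 13, 2008.
Both prerequisites met — construction is finished (Jun 19, 2008), the liquor license arrives (Aug 13, 2008); the later is Aug 13, 2008.
The soft opening is held: Aug 13, 2008 + 1 week = Aug 20, 2008.

Aug 20, 2008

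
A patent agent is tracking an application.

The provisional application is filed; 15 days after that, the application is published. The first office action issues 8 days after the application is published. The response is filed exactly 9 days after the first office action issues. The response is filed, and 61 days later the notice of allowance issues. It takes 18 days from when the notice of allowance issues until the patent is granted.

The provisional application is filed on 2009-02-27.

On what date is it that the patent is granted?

The provisional application is filed: Feb 27, 2009.
The application is published: Feb 27, 2009 + 15 days = Mar 14, 2009.
The first office action issues: Mar 14, 2009 + 8 days = Mar 22, 2009.
The response is filed: Mar 22, 2009 + 9 days = Mar 31, 2009.
The notice of allowance issues: Mar 31, 2009 + 61 days = May 31, 2009.
The patent is granted: May 31, 2009 + 18 days = Jun 18, 2009.

2009-06-18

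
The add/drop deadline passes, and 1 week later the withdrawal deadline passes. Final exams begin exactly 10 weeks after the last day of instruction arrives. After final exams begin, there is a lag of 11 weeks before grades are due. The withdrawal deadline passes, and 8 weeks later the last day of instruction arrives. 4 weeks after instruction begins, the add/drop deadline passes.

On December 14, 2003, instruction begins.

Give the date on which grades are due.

August 8, 2004

Instruction begins: Dec 14, 2003.
The add/drop deadline passes: Dec 14, 2003 + 4 weeks = Jan 11, 2004.
The withdrawal deadline passes: Jan 11, 2004 + 1 week = Jan 18, 2004.
The last day of instruction arrives: Jan 18, 2004 + 8 weeks = Mar 14, 2004.
Final exams begin: Mar 14, 2004 + 10 weeks = May 23, 2004.
Grades are due: May 23, 2004 + 11 weeks = Aug 8, 2004.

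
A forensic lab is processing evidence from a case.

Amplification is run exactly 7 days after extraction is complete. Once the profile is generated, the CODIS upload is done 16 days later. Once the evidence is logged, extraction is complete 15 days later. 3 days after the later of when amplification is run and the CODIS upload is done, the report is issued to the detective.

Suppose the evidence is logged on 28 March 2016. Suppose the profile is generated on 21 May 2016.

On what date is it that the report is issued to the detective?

The evidence is logged: Mar 28, 2016.
Extraction is complete: Mar 28, 2016 + 15 days = Apr 12, 2016.
Amplification is run: Apr 12, 2016 + 7 days = Apr 19, 2016.
The profile is generated: May 21, 2016.
The CODIS upload is done: May 21, 2016 + 16 days = Jun 6, 2016.
Both prerequisites met — amplification is run (Apr 19, 2016), the CODIS upload is done (Jun 6, 2016); the later is Jun 6, 2016.
The report is issued to the detective: Jun 6, 2016 + 3 days = Jun 9, 2016.

9 June 2016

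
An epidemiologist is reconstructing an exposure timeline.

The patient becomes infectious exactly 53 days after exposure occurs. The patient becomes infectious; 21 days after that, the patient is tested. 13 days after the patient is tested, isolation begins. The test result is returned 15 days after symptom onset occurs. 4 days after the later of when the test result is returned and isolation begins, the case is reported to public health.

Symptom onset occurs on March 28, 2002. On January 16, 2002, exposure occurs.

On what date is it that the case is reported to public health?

April 17, 2002

Symptom onset occurs: Mar 28, 2002.
The test result is returned: Mar 28, 2002 + 15 days = Apr 12, 2002.
Exposure occurs: Jan 16, 2002.
The patient becomes infectious: Jan 16, 2002 + 53 days = Mar 10, 2002.
The patient is tested: Mar 10, 2002 + 21 days = Mar 31, 2002.
Isolation begins: Mar 31, 2002 + 13 days = Apr 13, 2002.
Both prerequisites met — the test result is returned (Apr 12, 2002), isolation begins (Apr 13, 2002); the later is Apr 13, 2002.
The case is reported to public health: Apr 13, 2002 + 4 days = Apr 17, 2002.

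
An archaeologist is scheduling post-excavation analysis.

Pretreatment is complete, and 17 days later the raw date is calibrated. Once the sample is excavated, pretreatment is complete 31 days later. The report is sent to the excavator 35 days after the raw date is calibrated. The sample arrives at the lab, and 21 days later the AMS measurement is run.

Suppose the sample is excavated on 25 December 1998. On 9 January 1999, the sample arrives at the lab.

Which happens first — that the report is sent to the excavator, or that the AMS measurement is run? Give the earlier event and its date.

The sample is excavated: Dec 25, 1998.
Pretreatment is complete: Dec 25, 1998 + 31 days = Jan 25, 1999.
The raw date is calibrated: Jan 25, 1999 + 17 days = Feb 11, 1999.
The report is sent to the excavator: Feb 11, 1999 + 35 days = Mar 18, 1999.
The sample arrives at the lab: Jan 9, 1999.
The AMS measurement is run: Jan 9, 1999 + 21 days = Jan 30, 1999.
Comparing: the report is sent to the excavator on Mar 18, 1999 vs the AMS measurement is run on Jan 30, 1999. Earlier: the AMS measurement is run.

The AMS measurement is run — 30 January 1999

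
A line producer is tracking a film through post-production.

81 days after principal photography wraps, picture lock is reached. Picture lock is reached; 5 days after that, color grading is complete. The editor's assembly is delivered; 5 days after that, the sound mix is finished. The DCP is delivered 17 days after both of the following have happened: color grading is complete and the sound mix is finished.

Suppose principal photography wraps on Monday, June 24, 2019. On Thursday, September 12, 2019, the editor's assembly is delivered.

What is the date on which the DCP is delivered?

Principal photography wraps: Jun 24, 2019.
Picture lock is reached: Jun 24, 2019 + 81 days = Sep 13, 2019.
Color grading is complete: Sep 13, 2019 + 5 days = Sep 18, 2019.
The editor's assembly is delivered: Sep 12, 2019.
The sound mix is finished: Sep 12, 2019 + 5 days = Sep 17, 2019.
Both prerequisites met — color grading is complete (Sep 18, 2019), the sound mix is finished (Sep 17, 2019); the later is Sep 18, 2019.
The DCP is delivered: Sep 18, 2019 + 17 days = Oct 5, 2019.

Saturday, October 5, 2019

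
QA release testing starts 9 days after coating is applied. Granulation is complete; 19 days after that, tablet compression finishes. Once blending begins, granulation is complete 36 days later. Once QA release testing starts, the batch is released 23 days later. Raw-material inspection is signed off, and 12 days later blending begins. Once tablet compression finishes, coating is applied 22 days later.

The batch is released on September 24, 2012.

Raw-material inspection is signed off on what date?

The batch is released: Sep 24, 2012.
QA release testing starts: Sep 24, 2012 − 23 days = Sep 1, 2012.
Coating is applied: Sep 1, 2012 − 9 days = Aug 23, 2012.
Tablet compression finishes: Aug 23, 2012 − 22 days = Aug 1, 2012.
Granulation is complete: Aug 1, 2012 − 19 days = Jul 13, 2012.
Blending begins: Jul 13, 2012 − 36 days = Jun 7, 2012.
Raw-material inspection is signed off: Jun 7, 2012 − 12 days = May 26, 2012.

May 26, 2012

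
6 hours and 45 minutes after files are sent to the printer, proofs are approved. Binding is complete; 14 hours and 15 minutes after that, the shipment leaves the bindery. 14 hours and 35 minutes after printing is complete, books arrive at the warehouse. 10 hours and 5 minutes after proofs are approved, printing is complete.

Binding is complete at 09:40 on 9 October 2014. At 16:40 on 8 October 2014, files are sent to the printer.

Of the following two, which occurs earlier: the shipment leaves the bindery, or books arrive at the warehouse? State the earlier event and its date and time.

Binding is complete: 09:40 Oct 9, 2014.
The shipment leaves the bindery: 09:40 Oct 9, 2014 + 14h15m = 23:55 Oct 9, 2014.
Files are sent to the printer: 16:40 Oct 8, 2014.
Proofs are approved: 16:40 Oct 8, 2014 + 6h45m = 23:25 Oct 8, 2014.
Printing is complete: 23:25 Oct 8, 2014 + 10h05m = 09:30 Oct 9, 2014.
Books arrive at the warehouse: 09:30 Oct 9, 2014 + 14h35m = 00:05 Oct 10, 2014.
Comparing: the shipment leaves the bindery at 23:55 Oct 9, 2014 vs books arrive at the warehouse at 00:05 Oct 10, 2014. Earlier: the shipment leaves the bindery.

The shipment leaves the bindery — 23:55 on 9 October 2014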